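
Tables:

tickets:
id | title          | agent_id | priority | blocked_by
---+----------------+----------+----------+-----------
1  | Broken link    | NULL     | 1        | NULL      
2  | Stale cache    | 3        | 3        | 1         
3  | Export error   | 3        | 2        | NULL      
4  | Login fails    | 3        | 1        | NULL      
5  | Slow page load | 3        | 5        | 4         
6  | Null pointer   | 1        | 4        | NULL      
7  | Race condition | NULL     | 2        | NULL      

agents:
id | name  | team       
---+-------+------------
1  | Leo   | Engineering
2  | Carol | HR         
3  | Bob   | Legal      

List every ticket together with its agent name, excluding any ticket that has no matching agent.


INNER JOIN keeps only tickets rows whose agent_id matches an id in agents. Walk through each ticket:
  - ticket 1 (Broken link): agent_id=NULL, no match -> dropped
  - ticket 2 (Stale cache): agent_id=3 -> matches Bob
  - ticket 3 (Export error): agent_id=3 -> matches Bob
  - ticket 4 (Login fails): agent_id=3 -> matches Bob
  - ticket 5 (Slow page load): agent_id=3 -> matches Bob
  - ticket 6 (Null pointer): agent_id=1 -> matches Leo
  - ticket 7 (Race condition): agent_id=NULL, no match -> dropped
So 2 of 7 rows are dropped.

SQL:
SELECT a.title, b.name AS agent
FROM tickets a
INNER JOIN agents b ON a.agent_id = b.id

Result:
title          | agent
---------------+------
Stale cache    | Bob  
Export error   | Bob  
Login fails    | Bob  
Slow page load | Bob  
Null pointer   | Leo  


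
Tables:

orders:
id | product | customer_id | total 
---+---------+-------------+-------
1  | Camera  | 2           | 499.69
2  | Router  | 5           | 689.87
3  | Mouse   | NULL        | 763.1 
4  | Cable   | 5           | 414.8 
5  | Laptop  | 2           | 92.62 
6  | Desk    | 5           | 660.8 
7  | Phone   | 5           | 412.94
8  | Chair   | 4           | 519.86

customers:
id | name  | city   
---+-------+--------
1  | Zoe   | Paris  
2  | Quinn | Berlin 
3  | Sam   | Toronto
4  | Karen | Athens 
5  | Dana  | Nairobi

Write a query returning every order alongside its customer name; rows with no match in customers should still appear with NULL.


LEFT JOIN keeps every row from orders (the left table); where customer_id has no match in customers, the customer columns become NULL. Walk through each order:
  - order 1 (Camera): customer_id=2 -> matches Quinn
  - order 2 (Router): customer_id=5 -> matches Dana
  - order 3 (Mouse): customer_id=NULL, no match -> kept with NULL
  - order 4 (Cable): customer_id=5 -> matches Dana
  - order 5 (Laptop): customer_id=2 -> matches Quinn
  - order 6 (Desk): customer_id=5 -> matches Dana
  - order 7 (Phone): customer_id=5 -> matches Dana
  - order 8 (Chair): customer_id=4 -> matches Karen
All 8 rows appear; 1 has NULL customer.

SQL:
SELECT a.product, b.name AS customer
FROM orders a
LEFT JOIN customers b ON a.customer_id = b.id

Result:
product | customer
--------+---------
Camera  | Quinn   
Router  | Dana    
Mouse   | NULL    
Cable   | Dana    
Laptop  | Quinn   
Desk    | Dana    
Phone   | Dana    
Chair   | Karen   


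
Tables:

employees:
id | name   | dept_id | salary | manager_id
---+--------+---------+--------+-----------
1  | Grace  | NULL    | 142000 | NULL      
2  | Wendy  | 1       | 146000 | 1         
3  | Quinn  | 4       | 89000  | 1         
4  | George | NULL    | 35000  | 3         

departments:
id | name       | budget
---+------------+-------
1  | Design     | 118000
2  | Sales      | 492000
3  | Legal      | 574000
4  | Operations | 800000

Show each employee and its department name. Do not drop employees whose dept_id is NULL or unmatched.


LEFT JOIN keeps every row from employees (the left table); where dept_id has no match in departments, the department columns become NULL. Walk through each employee:
  - employee 1 (Grace): dept_id=NULL, no match -> kept with NULL
  - employee 2 (Wendy): dept_id=1 -> matches Design
  - employee 3 (Quinn): dept_id=4 -> matches Operations
  - employee 4 (George): dept_id=NULL, no match -> kept with NULL
All 4 rows appear; 2 have NULL department.

SQL:
SELECT a.name, b.name AS department
FROM employees a
LEFT JOIN departments b ON a.dept_id = b.id

Result:
name   | department
-------+-----------
Grace  | NULL      
Wendy  | Design    
Quinn  | Operations
George | NULL      


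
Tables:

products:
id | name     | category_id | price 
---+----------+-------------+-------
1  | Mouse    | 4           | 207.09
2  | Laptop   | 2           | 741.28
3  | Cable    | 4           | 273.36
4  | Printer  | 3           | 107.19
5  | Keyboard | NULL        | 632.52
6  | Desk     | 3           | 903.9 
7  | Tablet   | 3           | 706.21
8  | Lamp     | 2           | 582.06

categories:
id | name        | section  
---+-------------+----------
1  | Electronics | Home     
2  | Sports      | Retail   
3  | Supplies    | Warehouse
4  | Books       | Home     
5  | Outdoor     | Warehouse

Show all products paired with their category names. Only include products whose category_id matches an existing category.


INNER JOIN keeps only products rows whose category_id matches an id in categories. Walk through each product:
  - product 1 (Mouse): category_id=4 -> matches Books
  - product 2 (Laptop): category_id=2 -> matches Sports
  - product 3 (Cable): category_id=4 -> matches Books
  - product 4 (Printer): category_id=3 -> matches Supplies
  - product 5 (Keyboard): category_id=NULL, no match -> dropped
  - product 6 (Desk): category_id=3 -> matches Supplies
  - product 7 (Tablet): category_id=3 -> matches Supplies
  - product 8 (Lamp): category_id=2 -> matches Sports
So 1 of 8 rows is dropped.

SQL:
SELECT a.name, b.name AS category
FROM products a
INNER JOIN categories b ON a.category_id = b.id

Result:
name    | category
--------+---------
Mouse   | Books   
Laptop  | Sports  
Cable   | Books   
Printer | Supplies
Desk    | Supplies
Tablet  | Supplies
Lamp    | Sports  


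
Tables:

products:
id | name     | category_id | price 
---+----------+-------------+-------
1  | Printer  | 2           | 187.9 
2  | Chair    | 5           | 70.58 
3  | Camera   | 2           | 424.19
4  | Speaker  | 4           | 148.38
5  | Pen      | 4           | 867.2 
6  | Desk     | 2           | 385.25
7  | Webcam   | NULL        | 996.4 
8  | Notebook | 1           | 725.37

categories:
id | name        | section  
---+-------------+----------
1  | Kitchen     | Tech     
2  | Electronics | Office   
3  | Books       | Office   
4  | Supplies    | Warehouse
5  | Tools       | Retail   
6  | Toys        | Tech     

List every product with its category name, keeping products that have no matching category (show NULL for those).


LEFT JOIN keeps every row from products (the left table); where category_id has no match in categories, the category columns become NULL. Walk through each product:
  - product 1 (Printer): category_id=2 -> matches Electronics
  - product 2 (Chair): category_id=5 -> matches Tools
  - product 3 (Camera): category_id=2 -> matches Electronics
  - product 4 (Speaker): category_id=4 -> matches Supplies
  - product 5 (Pen): category_id=4 -> matches Supplies
  - product 6 (Desk): category_id=2 -> matches Electronics
  - product 7 (Webcam): category_id=NULL, no match -> kept with NULL
  - product 8 (Notebook): category_id=1 -> matches Kitchen
All 8 rows appear; 1 has NULL category.

SQL:
SELECT a.name, b.name AS category
FROM products a
LEFT JOIN categories b ON a.category_id = b.id

Result:
name     | category   
---------+------------
Printer  | Electronics
Chair    | Tools      
Camera   | Electronics
Speaker  | Supplies   
Pen      | Supplies   
Desk     | Electronics
Webcam   | NULL       
Notebook | Kitchen    


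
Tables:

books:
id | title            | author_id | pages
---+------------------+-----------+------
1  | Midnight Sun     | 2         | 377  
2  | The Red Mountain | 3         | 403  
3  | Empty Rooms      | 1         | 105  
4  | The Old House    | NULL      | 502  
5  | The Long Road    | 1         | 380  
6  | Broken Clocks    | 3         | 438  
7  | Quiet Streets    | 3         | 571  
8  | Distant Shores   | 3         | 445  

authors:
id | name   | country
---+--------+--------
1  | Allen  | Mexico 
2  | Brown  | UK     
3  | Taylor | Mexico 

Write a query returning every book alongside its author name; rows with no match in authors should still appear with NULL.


LEFT JOIN keeps every row from books (the left table); where author_id has no match in authors, the author columns become NULL. Walk through each book:
  - book 1 (Midnight Sun): author_id=2 -> matches Brown
  - book 2 (The Red Mountain): author_id=3 -> matches Taylor
  - book 3 (Empty Rooms): author_id=1 -> matches Allen
  - book 4 (The Old House): author_id=NULL, no match -> kept with NULL
  - book 5 (The Long Road): author_id=1 -> matches Allen
  - book 6 (Broken Clocks): author_id=3 -> matches Taylor
  - book 7 (Quiet Streets): author_id=3 -> matches Taylor
  - book 8 (Distant Shores): author_id=3 -> matches Taylor
All 8 rows appear; 1 has NULL author.

SQL:
SELECT a.title, b.name AS author
FROM books a
LEFT JOIN authors b ON a.author_id = b.id

Result:
title            | author
-----------------+-------
Midnight Sun     | Brown 
The Red Mountain | Taylor
Empty Rooms      | Allen 
The Old House    | NULL  
The Long Road    | Allen 
Broken Clocks    | Taylor
Quiet Streets    | Taylor
Distant Shores   | Taylor


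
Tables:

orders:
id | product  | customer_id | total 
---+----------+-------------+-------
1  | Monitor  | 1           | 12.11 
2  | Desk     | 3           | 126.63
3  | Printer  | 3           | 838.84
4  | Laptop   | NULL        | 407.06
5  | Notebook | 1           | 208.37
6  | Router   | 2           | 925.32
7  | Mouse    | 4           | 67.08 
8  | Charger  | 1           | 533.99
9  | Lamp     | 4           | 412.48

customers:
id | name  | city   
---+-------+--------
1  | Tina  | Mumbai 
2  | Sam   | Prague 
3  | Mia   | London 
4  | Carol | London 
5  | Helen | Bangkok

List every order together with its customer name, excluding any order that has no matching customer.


INNER JOIN keeps only orders rows whose customer_id matches an id in customers. Walk through each order:
  - order 1 (Monitor): customer_id=1 -> matches Tina
  - order 2 (Desk): customer_id=3 -> matches Mia
  - order 3 (Printer): customer_id=3 -> matches Mia
  - order 4 (Laptop): customer_id=NULL, no match -> dropped
  - order 5 (Notebook): customer_id=1 -> matches Tina
  - order 6 (Router): customer_id=2 -> matches Sam
  - order 7 (Mouse): customer_id=4 -> matches Carol
  - order 8 (Charger): customer_id=1 -> matches Tina
  - order 9 (Lamp): customer_id=4 -> matches Carol
So 1 of 9 rows is dropped.

SQL:
SELECT a.product, b.name AS customer
FROM orders a
INNER JOIN customers b ON a.customer_id = b.id

Result:
product  | customer
---------+---------
Monitor  | Tina    
Desk     | Mia     
Printer  | Mia     
Notebook | Tina    
Router   | Sam     
Mouse    | Carol   
Charger  | Tina    
Lamp     | Carol   


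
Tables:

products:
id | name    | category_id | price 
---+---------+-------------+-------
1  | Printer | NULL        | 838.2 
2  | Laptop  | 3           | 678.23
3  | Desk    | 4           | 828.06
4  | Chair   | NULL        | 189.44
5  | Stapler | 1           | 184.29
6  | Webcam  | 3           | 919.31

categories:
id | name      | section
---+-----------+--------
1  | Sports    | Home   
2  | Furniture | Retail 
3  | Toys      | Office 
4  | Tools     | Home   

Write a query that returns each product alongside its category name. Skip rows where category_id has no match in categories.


INNER JOIN keeps only products rows whose category_id matches an id in categories. Walk through each product:
  - product 1 (Printer): category_id=NULL, no match -> dropped
  - product 2 (Laptop): category_id=3 -> matches Toys
  - product 3 (Desk): category_id=4 -> matches Tools
  - product 4 (Chair): category_id=NULL, no match -> dropped
  - product 5 (Stapler): category_id=1 -> matches Sports
  - product 6 (Webcam): category_id=3 -> matches Toys
So 2 of 6 rows are dropped.

SQL:
SELECT a.name, b.name AS category
FROM products a
INNER JOIN categories b ON a.category_id = b.id

Result:
name    | category
--------+---------
Laptop  | Toys    
Desk    | Tools   
Stapler | Sports  
Webcam  | Toys    


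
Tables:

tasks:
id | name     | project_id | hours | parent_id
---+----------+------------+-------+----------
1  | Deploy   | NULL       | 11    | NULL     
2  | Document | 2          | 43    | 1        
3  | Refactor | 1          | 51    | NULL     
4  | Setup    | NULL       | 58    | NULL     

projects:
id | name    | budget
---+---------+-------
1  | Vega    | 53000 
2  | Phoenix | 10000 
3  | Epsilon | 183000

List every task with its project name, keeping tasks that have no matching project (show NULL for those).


LEFT JOIN keeps every row from tasks (the left table); where project_id has no match in projects, the project columns become NULL. Walk through each task:
  - task 1 (Deploy): project_id=NULL, no match -> kept with NULL
  - task 2 (Document): project_id=2 -> matches Phoenix
  - task 3 (Refactor): project_id=1 -> matches Vega
  - task 4 (Setup): project_id=NULL, no match -> kept with NULL
All 4 rows appear; 2 have NULL project.

SQL:
SELECT a.name, b.name AS project
FROM tasks a
LEFT JOIN projects b ON a.project_id = b.id

Result:
name     | project
---------+--------
Deploy   | NULL   
Document | Phoenix
Refactor | Vega   
Setup    | NULL   


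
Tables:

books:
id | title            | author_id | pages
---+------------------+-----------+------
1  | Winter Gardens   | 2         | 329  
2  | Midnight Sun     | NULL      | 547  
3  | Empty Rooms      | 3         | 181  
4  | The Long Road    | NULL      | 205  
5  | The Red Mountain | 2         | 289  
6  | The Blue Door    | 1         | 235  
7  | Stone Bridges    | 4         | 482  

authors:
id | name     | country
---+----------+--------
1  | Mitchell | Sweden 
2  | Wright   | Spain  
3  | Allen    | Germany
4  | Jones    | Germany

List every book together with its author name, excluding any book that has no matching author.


INNER JOIN keeps only books rows whose author_id matches an id in authors. Walk through each book:
  - book 1 (Winter Gardens): author_id=2 -> matches Wright
  - book 2 (Midnight Sun): author_id=NULL, no match -> dropped
  - book 3 (Empty Rooms): author_id=3 -> matches Allen
  - book 4 (The Long Road): author_id=NULL, no match -> dropped
  - book 5 (The Red Mountain): author_id=2 -> matches Wright
  - book 6 (The Blue Door): author_id=1 -> matches Mitchell
  - book 7 (Stone Bridges): author_id=4 -> matches Jones
So 2 of 7 rows are dropped.

SQL:
SELECT a.title, b.name AS author
FROM books a
INNER JOIN authors b ON a.author_id = b.id

Result:
title            | author  
-----------------+---------
Winter Gardens   | Wright  
Empty Rooms      | Allen   
The Red Mountain | Wright  
The Blue Door    | Mitchell
Stone Bridges    | Jones   


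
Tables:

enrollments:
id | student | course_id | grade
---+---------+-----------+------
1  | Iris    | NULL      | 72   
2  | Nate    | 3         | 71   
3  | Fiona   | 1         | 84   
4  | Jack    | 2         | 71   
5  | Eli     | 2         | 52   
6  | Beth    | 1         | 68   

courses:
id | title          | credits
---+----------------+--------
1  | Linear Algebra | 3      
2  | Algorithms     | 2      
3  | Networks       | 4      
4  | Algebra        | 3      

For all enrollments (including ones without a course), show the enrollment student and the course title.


LEFT JOIN keeps every row from enrollments (the left table); where course_id has no match in courses, the course columns become NULL. Walk through each enrollment:
  - enrollment 1 (Iris): course_id=NULL, no match -> kept with NULL
  - enrollment 2 (Nate): course_id=3 -> matches Networks
  - enrollment 3 (Fiona): course_id=1 -> matches Linear Algebra
  - enrollment 4 (Jack): course_id=2 -> matches Algorithms
  - enrollment 5 (Eli): course_id=2 -> matches Algorithms
  - enrollment 6 (Beth): course_id=1 -> matches Linear Algebra
All 6 rows appear; 1 has NULL course.

SQL:
SELECT a.student, b.title AS course
FROM enrollments a
LEFT JOIN courses b ON a.course_id = b.id

Result:
student | course        
--------+---------------
Iris    | NULL          
Nate    | Networks      
Fiona   | Linear Algebra
Jack    | Algorithms    
Eli     | Algorithms    
Beth    | Linear Algebra


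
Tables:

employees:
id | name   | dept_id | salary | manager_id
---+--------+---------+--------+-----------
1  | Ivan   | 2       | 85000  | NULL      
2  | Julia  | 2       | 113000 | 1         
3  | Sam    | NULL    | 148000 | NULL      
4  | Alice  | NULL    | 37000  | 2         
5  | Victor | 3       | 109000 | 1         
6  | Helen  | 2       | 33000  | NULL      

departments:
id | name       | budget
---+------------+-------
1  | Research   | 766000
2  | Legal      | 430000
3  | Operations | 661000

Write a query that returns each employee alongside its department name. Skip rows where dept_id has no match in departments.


INNER JOIN keeps only employees rows whose dept_id matches an id in departments. Walk through each employee:
  - employee 1 (Ivan): dept_id=2 -> matches Legal
  - employee 2 (Julia): dept_id=2 -> matches Legal
  - employee 3 (Sam): dept_id=NULL, no match -> dropped
  - employee 4 (Alice): dept_id=NULL, no match -> dropped
  - employee 5 (Victor): dept_id=3 -> matches Operations
  - employee 6 (Helen): dept_id=2 -> matches Legal
So 2 of 6 rows are dropped.

SQL:
SELECT a.name, b.name AS department
FROM employees a
INNER JOIN departments b ON a.dept_id = b.id

Result:
name   | department
-------+-----------
Ivan   | Legal     
Julia  | Legal     
Victor | Operations
Helen  | Legal     


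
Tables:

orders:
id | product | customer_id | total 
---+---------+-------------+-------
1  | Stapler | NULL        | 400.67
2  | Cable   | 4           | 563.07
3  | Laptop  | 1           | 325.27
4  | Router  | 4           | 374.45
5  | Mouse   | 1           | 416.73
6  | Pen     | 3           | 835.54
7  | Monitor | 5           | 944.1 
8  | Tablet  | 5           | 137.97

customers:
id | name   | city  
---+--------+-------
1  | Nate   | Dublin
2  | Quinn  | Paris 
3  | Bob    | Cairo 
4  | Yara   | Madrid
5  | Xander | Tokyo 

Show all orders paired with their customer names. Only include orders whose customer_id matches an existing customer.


INNER JOIN keeps only orders rows whose customer_id matches an id in customers. Walk through each order:
  - order 1 (Stapler): customer_id=NULL, no match -> dropped
  - order 2 (Cable): customer_id=4 -> matches Yara
  - order 3 (Laptop): customer_id=1 -> matches Nate
  - order 4 (Router): customer_id=4 -> matches Yara
  - order 5 (Mouse): customer_id=1 -> matches Nate
  - order 6 (Pen): customer_id=3 -> matches Bob
  - order 7 (Monitor): customer_id=5 -> matches Xander
  - order 8 (Tablet): customer_id=5 -> matches Xander
So 1 of 8 rows is dropped.

SQL:
SELECT a.product, b.name AS customer
FROM orders a
INNER JOIN customers b ON a.customer_id = b.id

Result:
product | customer
--------+---------
Cable   | Yara    
Laptop  | Nate    
Router  | Yara    
Mouse   | Nate    
Pen     | Bob     
Monitor | Xander  
Tablet  | Xander  


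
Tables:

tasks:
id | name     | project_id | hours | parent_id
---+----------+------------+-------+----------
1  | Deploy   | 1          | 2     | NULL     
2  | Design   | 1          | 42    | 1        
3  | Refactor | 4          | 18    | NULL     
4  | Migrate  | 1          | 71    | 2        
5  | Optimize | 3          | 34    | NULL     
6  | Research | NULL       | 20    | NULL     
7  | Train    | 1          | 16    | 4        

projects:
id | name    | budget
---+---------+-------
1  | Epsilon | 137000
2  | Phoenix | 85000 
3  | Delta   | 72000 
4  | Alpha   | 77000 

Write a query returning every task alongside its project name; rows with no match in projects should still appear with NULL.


LEFT JOIN keeps every row from tasks (the left table); where project_id has no match in projects, the project columns become NULL. Walk through each task:
  - task 1 (Deploy): project_id=1 -> matches Epsilon
  - task 2 (Design): project_id=1 -> matches Epsilon
  - task 3 (Refactor): project_id=4 -> matches Alpha
  - task 4 (Migrate): project_id=1 -> matches Epsilon
  - task 5 (Optimize): project_id=3 -> matches Delta
  - task 6 (Research): project_id=NULL, no match -> kept with NULL
  - task 7 (Train): project_id=1 -> matches Epsilon
All 7 rows appear; 1 has NULL project.

SQL:
SELECT a.name, b.name AS project
FROM tasks a
LEFT JOIN projects b ON a.project_id = b.id

Result:
name     | project
---------+--------
Deploy   | Epsilon
Design   | Epsilon
Refactor | Alpha  
Migrate  | Epsilon
Optimize | Delta  
Research | NULL   
Train    | Epsilon


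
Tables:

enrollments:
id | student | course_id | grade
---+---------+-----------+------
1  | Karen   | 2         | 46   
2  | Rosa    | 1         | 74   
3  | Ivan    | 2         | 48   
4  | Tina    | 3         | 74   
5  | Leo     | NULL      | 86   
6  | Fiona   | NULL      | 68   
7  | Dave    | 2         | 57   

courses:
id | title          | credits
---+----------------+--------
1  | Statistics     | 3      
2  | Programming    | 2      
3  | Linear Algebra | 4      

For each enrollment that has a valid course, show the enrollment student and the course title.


INNER JOIN keeps only enrollments rows whose course_id matches an id in courses. Walk through each enrollment:
  - enrollment 1 (Karen): course_id=2 -> matches Programming
  - enrollment 2 (Rosa): course_id=1 -> matches Statistics
  - enrollment 3 (Ivan): course_id=2 -> matches Programming
  - enrollment 4 (Tina): course_id=3 -> matches Linear Algebra
  - enrollment 5 (Leo): course_id=NULL, no match -> dropped
  - enrollment 6 (Fiona): course_id=NULL, no match -> dropped
  - enrollment 7 (Dave): course_id=2 -> matches Programming
So 2 of 7 rows are dropped.

SQL:
SELECT a.student, b.title AS course
FROM enrollments a
INNER JOIN courses b ON a.course_id = b.id

Result:
student | course        
--------+---------------
Karen   | Programming   
Rosa    | Statistics    
Ivan    | Programming   
Tina    | Linear Algebra
Dave    | Programming   


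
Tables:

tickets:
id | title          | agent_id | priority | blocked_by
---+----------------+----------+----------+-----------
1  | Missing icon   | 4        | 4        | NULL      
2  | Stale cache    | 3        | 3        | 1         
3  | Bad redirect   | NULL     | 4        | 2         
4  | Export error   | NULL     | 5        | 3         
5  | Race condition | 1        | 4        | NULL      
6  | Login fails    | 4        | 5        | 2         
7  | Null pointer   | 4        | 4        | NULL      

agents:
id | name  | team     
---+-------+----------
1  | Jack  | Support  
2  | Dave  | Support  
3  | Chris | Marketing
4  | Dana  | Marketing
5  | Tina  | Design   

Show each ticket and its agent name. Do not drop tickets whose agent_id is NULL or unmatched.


LEFT JOIN keeps every row from tickets (the left table); where agent_id has no match in agents, the agent columns become NULL. Walk through each ticket:
  - ticket 1 (Missing icon): agent_id=4 -> matches Dana
  - ticket 2 (Stale cache): agent_id=3 -> matches Chris
  - ticket 3 (Bad redirect): agent_id=NULL, no match -> kept with NULL
  - ticket 4 (Export error): agent_id=NULL, no match -> kept with NULL
  - ticket 5 (Race condition): agent_id=1 -> matches Jack
  - ticket 6 (Login fails): agent_id=4 -> matches Dana
  - ticket 7 (Null pointer): agent_id=4 -> matches Dana
All 7 rows appear; 2 have NULL agent.

SQL:
SELECT a.title, b.name AS agent
FROM tickets a
LEFT JOIN agents b ON a.agent_id = b.id

Result:
title          | agent
---------------+------
Missing icon   | Dana 
Stale cache    | Chris
Bad redirect   | NULL 
Export error   | NULL 
Race condition | Jack 
Login fails    | Dana 
Null pointer   | Dana 


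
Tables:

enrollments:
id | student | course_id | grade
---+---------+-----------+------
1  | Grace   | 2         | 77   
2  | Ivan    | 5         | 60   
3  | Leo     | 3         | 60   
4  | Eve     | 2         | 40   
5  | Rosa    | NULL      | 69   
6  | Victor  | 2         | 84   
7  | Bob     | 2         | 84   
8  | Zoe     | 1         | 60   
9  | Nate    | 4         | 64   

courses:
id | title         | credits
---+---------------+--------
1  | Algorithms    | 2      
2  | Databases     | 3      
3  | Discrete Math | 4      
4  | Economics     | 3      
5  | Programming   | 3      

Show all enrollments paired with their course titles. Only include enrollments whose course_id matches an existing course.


INNER JOIN keeps only enrollments rows whose course_id matches an id in courses. Walk through each enrollment:
  - enrollment 1 (Grace): course_id=2 -> matches Databases
  - enrollment 2 (Ivan): course_id=5 -> matches Programming
  - enrollment 3 (Leo): course_id=3 -> matches Discrete Math
  - enrollment 4 (Eve): course_id=2 -> matches Databases
  - enrollment 5 (Rosa): course_id=NULL, no match -> dropped
  - enrollment 6 (Victor): course_id=2 -> matches Databases
  - enrollment 7 (Bob): course_id=2 -> matches Databases
  - enrollment 8 (Zoe): course_id=1 -> matches Algorithms
  - enrollment 9 (Nate): course_id=4 -> matches Economics
So 1 of 9 rows is dropped.

SQL:
SELECT a.student, b.title AS course
FROM enrollments a
INNER JOIN courses b ON a.course_id = b.id

Result:
student | course       
--------+--------------
Grace   | Databases    
Ivan    | Programming  
Leo     | Discrete Math
Eve     | Databases    
Victor  | Databases    
Bob     | Databases    
Zoe     | Algorithms   
Nate    | Economics    


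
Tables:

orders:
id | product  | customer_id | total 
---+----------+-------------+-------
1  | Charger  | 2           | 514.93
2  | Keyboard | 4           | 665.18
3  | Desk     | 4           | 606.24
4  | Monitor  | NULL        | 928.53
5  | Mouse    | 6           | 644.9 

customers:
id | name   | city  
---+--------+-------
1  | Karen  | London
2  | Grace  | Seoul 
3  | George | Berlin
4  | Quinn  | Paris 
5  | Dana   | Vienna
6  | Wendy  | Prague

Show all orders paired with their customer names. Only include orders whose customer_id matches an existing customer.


INNER JOIN keeps only orders rows whose customer_id matches an id in customers. Walk through each order:
  - order 1 (Charger): customer_id=2 -> matches Grace
  - order 2 (Keyboard): customer_id=4 -> matches Quinn
  - order 3 (Desk): customer_id=4 -> matches Quinn
  - order 4 (Monitor): customer_id=NULL, no match -> dropped
  - order 5 (Mouse): customer_id=6 -> matches Wendy
So 1 of 5 rows is dropped.

SQL:
SELECT a.product, b.name AS customer
FROM orders a
INNER JOIN customers b ON a.customer_id = b.id

Result:
product  | customer
---------+---------
Charger  | Grace   
Keyboard | Quinn   
Desk     | Quinn   
Mouse    | Wendy   


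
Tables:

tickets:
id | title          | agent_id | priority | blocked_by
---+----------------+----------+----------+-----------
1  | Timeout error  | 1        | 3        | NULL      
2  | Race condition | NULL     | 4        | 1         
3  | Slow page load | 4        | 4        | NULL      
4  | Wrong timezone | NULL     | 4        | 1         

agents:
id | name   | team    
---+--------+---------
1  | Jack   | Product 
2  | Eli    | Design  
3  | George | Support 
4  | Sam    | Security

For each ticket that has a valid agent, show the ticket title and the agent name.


INNER JOIN keeps only tickets rows whose agent_id matches an id in agents. Walk through each ticket:
  - ticket 1 (Timeout error): agent_id=1 -> matches Jack
  - ticket 2 (Race condition): agent_id=NULL, no match -> dropped
  - ticket 3 (Slow page load): agent_id=4 -> matches Sam
  - ticket 4 (Wrong timezone): agent_id=NULL, no match -> dropped
So 2 of 4 rows are dropped.

SQL:
SELECT a.title, b.name AS agent
FROM tickets a
INNER JOIN agents b ON a.agent_id = b.id

Result:
title          | agent
---------------+------
Timeout error  | Jack 
Slow page load | Sam  


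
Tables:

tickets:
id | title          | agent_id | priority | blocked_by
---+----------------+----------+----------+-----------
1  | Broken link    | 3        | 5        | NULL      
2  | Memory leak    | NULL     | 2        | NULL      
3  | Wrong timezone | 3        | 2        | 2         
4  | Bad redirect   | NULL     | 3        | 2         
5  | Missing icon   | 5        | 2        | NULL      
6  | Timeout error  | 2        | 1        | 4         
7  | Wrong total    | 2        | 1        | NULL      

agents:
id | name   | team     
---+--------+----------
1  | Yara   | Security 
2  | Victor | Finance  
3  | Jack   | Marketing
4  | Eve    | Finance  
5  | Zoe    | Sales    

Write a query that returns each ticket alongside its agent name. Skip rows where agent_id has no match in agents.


INNER JOIN keeps only tickets rows whose agent_id matches an id in agents. Walk through each ticket:
  - ticket 1 (Broken link): agent_id=3 -> matches Jack
  - ticket 2 (Memory leak): agent_id=NULL, no match -> dropped
  - ticket 3 (Wrong timezone): agent_id=3 -> matches Jack
  - ticket 4 (Bad redirect): agent_id=NULL, no match -> dropped
  - ticket 5 (Missing icon): agent_id=5 -> matches Zoe
  - ticket 6 (Timeout error): agent_id=2 -> matches Victor
  - ticket 7 (Wrong total): agent_id=2 -> matches Victor
So 2 of 7 rows are dropped.

SQL:
SELECT a.title, b.name AS agent
FROM tickets a
INNER JOIN agents b ON a.agent_id = b.id

Result:
title          | agent 
---------------+-------
Broken link    | Jack  
Wrong timezone | Jack  
Missing icon   | Zoe   
Timeout error  | Victor
Wrong total    | Victor


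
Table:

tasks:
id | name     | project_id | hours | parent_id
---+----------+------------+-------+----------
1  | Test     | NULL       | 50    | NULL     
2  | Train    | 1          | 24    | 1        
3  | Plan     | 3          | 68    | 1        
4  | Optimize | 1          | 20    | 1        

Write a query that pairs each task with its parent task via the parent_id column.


This is a self-join: tasks is joined to a second copy of itself, matching each row's parent_id to another row's id. Use LEFT JOIN so rows with parent_id=NULL are kept.
  - task 1 (Test): parent_id=NULL -> NULL
  - task 2 (Train): parent_id=1 -> Test
  - task 3 (Plan): parent_id=1 -> Test
  - task 4 (Optimize): parent_id=1 -> Test

SQL:
SELECT a.name AS item, b.name AS parent
FROM tasks a
LEFT JOIN tasks b ON a.parent_id = b.id

Result:
item     | parent
---------+-------
Test     | NULL  
Train    | Test  
Plan     | Test  
Optimize | Test  


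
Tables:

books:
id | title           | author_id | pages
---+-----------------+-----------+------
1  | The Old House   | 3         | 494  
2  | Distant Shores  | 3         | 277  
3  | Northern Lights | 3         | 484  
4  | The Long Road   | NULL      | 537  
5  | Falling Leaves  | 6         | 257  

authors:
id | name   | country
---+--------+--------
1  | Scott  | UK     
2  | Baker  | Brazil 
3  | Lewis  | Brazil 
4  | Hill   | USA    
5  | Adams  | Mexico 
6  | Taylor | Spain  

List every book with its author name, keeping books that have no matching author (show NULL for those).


LEFT JOIN keeps every row from books (the left table); where author_id has no match in authors, the author columns become NULL. Walk through each book:
  - book 1 (The Old House): author_id=3 -> matches Lewis
  - book 2 (Distant Shores): author_id=3 -> matches Lewis
  - book 3 (Northern Lights): author_id=3 -> matches Lewis
  - book 4 (The Long Road): author_id=NULL, no match -> kept with NULL
  - book 5 (Falling Leaves): author_id=6 -> matches Taylor
All 5 rows appear; 1 has NULL author.

SQL:
SELECT a.title, b.name AS author
FROM books a
LEFT JOIN authors b ON a.author_id = b.id

Result:
title           | author
----------------+-------
The Old House   | Lewis 
Distant Shores  | Lewis 
Northern Lights | Lewis 
The Long Road   | NULL  
Falling Leaves  | Taylor


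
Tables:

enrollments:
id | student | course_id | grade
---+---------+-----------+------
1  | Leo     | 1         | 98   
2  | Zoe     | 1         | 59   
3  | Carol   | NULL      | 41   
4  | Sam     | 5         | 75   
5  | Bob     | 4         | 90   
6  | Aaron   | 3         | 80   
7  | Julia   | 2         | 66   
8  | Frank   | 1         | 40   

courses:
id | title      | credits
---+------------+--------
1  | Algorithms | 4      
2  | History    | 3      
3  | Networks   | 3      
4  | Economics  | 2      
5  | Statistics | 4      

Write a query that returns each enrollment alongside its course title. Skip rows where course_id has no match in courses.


INNER JOIN keeps only enrollments rows whose course_id matches an id in courses. Walk through each enrollment:
  - enrollment 1 (Leo): course_id=1 -> matches Algorithms
  - enrollment 2 (Zoe): course_id=1 -> matches Algorithms
  - enrollment 3 (Carol): course_id=NULL, no match -> dropped
  - enrollment 4 (Sam): course_id=5 -> matches Statistics
  - enrollment 5 (Bob): course_id=4 -> matches Economics
  - enrollment 6 (Aaron): course_id=3 -> matches Networks
  - enrollment 7 (Julia): course_id=2 -> matches History
  - enrollment 8 (Frank): course_id=1 -> matches Algorithms
So 1 of 8 rows is dropped.

SQL:
SELECT a.student, b.title AS course
FROM enrollments a
INNER JOIN courses b ON a.course_id = b.id

Result:
student | course    
--------+-----------
Leo     | Algorithms
Zoe     | Algorithms
Sam     | Statistics
Bob     | Economics 
Aaron   | Networks  
Julia   | History   
Frank   | Algorithms


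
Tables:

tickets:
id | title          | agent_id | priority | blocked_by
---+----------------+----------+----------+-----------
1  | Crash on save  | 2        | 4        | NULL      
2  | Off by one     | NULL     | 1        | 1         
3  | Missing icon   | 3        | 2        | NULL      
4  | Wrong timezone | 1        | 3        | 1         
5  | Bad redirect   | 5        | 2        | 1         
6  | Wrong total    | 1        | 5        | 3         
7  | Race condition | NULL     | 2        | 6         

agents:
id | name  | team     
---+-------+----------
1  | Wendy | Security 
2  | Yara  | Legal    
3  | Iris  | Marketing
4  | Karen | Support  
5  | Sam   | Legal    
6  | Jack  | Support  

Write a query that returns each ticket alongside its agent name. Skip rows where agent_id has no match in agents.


INNER JOIN keeps only tickets rows whose agent_id matches an id in agents. Walk through each ticket:
  - ticket 1 (Crash on save): agent_id=2 -> matches Yara
  - ticket 2 (Off by one): agent_id=NULL, no match -> dropped
  - ticket 3 (Missing icon): agent_id=3 -> matches Iris
  - ticket 4 (Wrong timezone): agent_id=1 -> matches Wendy
  - ticket 5 (Bad redirect): agent_id=5 -> matches Sam
  - ticket 6 (Wrong total): agent_id=1 -> matches Wendy
  - ticket 7 (Race condition): agent_id=NULL, no match -> dropped
So 2 of 7 rows are dropped.

SQL:
SELECT a.title, b.name AS agent
FROM tickets a
INNER JOIN agents b ON a.agent_id = b.id

Result:
title          | agent
---------------+------
Crash on save  | Yara 
Missing icon   | Iris 
Wrong timezone | Wendy
Bad redirect   | Sam  
Wrong total    | Wendy


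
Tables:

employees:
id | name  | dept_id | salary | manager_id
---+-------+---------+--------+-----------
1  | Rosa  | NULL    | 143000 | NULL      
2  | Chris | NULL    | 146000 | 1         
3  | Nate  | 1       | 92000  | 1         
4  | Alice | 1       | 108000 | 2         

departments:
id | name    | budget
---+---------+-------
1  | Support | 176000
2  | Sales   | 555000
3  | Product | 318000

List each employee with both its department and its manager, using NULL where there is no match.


Two LEFT JOINs from the same base table employees: one to departments via dept_id, one to employees itself via manager_id. Both are LEFT so every employee is preserved.
Match against departments:
  - employee 1 (Rosa): dept_id=NULL, no match -> kept with NULL
  - employee 2 (Chris): dept_id=NULL, no match -> kept with NULL
  - employee 3 (Nate): dept_id=1 -> matches Support
  - employee 4 (Alice): dept_id=1 -> matches Support
Match against employees (self):
  - employee 1 (Rosa): manager_id=NULL -> NULL
  - employee 2 (Chris): manager_id=1 -> Rosa
  - employee 3 (Nate): manager_id=1 -> Rosa
  - employee 4 (Alice): manager_id=2 -> Chris

SQL:
SELECT a.name, b.name AS department, c.name AS manager
FROM employees a
LEFT JOIN departments b ON a.dept_id = b.id
LEFT JOIN employees c ON a.manager_id = c.id

Result:
name  | department | manager
------+------------+--------
Rosa  | NULL       | NULL   
Chris | NULL       | Rosa   
Nate  | Support    | Rosa   
Alice | Support    | Chris  


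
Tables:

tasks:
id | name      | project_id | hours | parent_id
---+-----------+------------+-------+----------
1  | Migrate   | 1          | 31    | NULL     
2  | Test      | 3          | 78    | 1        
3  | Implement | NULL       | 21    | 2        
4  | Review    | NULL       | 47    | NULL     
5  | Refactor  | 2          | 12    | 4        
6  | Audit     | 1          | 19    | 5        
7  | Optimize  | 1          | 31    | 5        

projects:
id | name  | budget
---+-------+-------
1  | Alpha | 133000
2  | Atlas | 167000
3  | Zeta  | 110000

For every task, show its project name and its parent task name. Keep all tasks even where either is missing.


Two LEFT JOINs from the same base table tasks: one to projects via project_id, one to tasks itself via parent_id. Both are LEFT so every task is preserved.
Match against projects:
  - task 1 (Migrate): project_id=1 -> matches Alpha
  - task 2 (Test): project_id=3 -> matches Zeta
  - task 3 (Implement): project_id=NULL, no match -> kept with NULL
  - task 4 (Review): project_id=NULL, no match -> kept with NULL
  - task 5 (Refactor): project_id=2 -> matches Atlas
  - task 6 (Audit): project_id=1 -> matches Alpha
  - task 7 (Optimize): project_id=1 -> matches Alpha
Match against tasks (self):
  - task 1 (Migrate): parent_id=NULL -> NULL
  - task 2 (Test): parent_id=1 -> Migrate
  - task 3 (Implement): parent_id=2 -> Test
  - task 4 (Review): parent_id=NULL -> NULL
  - task 5 (Refactor): parent_id=4 -> Review
  - task 6 (Audit): parent_id=5 -> Refactor
  - task 7 (Optimize): parent_id=5 -> Refactor

SQL:
SELECT a.name, b.name AS project, c.name AS parent
FROM tasks a
LEFT JOIN projects b ON a.project_id = b.id
LEFT JOIN tasks c ON a.parent_id = c.id

Result:
name      | project | parent  
----------+---------+---------
Migrate   | Alpha   | NULL    
Test      | Zeta    | Migrate 
Implement | NULL    | Test    
Review    | NULL    | NULL    
Refactor  | Atlas   | Review  
Audit     | Alpha   | Refactor
Optimize  | Alpha   | Refactor


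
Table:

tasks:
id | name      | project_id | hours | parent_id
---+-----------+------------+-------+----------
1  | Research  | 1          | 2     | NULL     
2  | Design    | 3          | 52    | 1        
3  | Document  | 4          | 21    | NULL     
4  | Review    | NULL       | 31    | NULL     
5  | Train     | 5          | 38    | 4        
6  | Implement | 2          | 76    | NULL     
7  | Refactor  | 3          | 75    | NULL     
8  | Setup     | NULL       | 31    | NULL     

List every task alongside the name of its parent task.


This is a self-join: tasks is joined to a second copy of itself, matching each row's parent_id to another row's id. Use LEFT JOIN so rows with parent_id=NULL are kept.
  - task 1 (Research): parent_id=NULL -> NULL
  - task 2 (Design): parent_id=1 -> Research
  - task 3 (Document): parent_id=NULL -> NULL
  - task 4 (Review): parent_id=NULL -> NULL
  - task 5 (Train): parent_id=4 -> Review
  - task 6 (Implement): parent_id=NULL -> NULL
  - task 7 (Refactor): parent_id=NULL -> NULL
  - task 8 (Setup): parent_id=NULL -> NULL

SQL:
SELECT a.name AS item, b.name AS parent
FROM tasks a
LEFT JOIN tasks b ON a.parent_id = b.id

Result:
item      | parent  
----------+---------
Research  | NULL    
Design    | Research
Document  | NULL    
Review    | NULL    
Train     | Review  
Implement | NULL    
Refactor  | NULL    
Setup     | NULL    


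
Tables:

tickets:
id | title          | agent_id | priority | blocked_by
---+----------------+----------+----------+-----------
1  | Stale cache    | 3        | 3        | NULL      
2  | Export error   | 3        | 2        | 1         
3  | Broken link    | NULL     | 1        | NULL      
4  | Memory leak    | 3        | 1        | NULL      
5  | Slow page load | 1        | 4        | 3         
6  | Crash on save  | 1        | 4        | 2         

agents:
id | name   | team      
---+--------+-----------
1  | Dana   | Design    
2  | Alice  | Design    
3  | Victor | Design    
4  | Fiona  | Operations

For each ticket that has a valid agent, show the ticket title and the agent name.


INNER JOIN keeps only tickets rows whose agent_id matches an id in agents. Walk through each ticket:
  - ticket 1 (Stale cache): agent_id=3 -> matches Victor
  - ticket 2 (Export error): agent_id=3 -> matches Victor
  - ticket 3 (Broken link): agent_id=NULL, no match -> dropped
  - ticket 4 (Memory leak): agent_id=3 -> matches Victor
  - ticket 5 (Slow page load): agent_id=1 -> matches Dana
  - ticket 6 (Crash on save): agent_id=1 -> matches Dana
So 1 of 6 rows is dropped.

SQL:
SELECT a.title, b.name AS agent
FROM tickets a
INNER JOIN agents b ON a.agent_id = b.id

Result:
title          | agent 
---------------+-------
Stale cache    | Victor
Export error   | Victor
Memory leak    | Victor
Slow page load | Dana  
Crash on save  | Dana  
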